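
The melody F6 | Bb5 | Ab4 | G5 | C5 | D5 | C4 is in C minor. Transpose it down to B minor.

E6 A5 G4 F#5 B4 C#5 B3

From C down to B is a minor second; apply that to each pitch.
F6 becomes E6
Bb5 becomes A5
Ab4 becomes G4
G5 becomes F#5
C5 becomes B4
D5 becomes C#5
C4 becomes B3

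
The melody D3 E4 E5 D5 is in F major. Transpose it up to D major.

From F up to D is a major sixth; apply that to each pitch.
D3 → B3
E4 → C#5
E5 → C#6
D5 → B5

B3 C#5 C#6 B5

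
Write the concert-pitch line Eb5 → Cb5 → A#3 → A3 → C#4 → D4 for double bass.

Eb6 Cb6 A#4 A4 C#5 D5

The double bass sounds a perfect octave below written, so the written part must be a perfect octave above concert — transpose each note up.
Eb5 becomes Eb6
Cb5 becomes Cb6
A#3 becomes A#4
A3 becomes A4
C#4 becomes C#5
D4 becomes D5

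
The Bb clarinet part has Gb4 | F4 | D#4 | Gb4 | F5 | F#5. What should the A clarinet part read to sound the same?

Abb4 Gb4 E4 Abb4 Gb5 G5

First find concert pitch: the Bb clarinet sounds a major second below written, so Gb4 F4 D#4 Gb4 F5 F#5 sounds Fb4 Eb4 C#4 Fb4 Eb5 E5.
Then write for A clarinet: it sounds a minor third below written, so the part must be a minor third above concert.
Fb4 → Abb4
Eb4 → Gb4
C#4 → E4
Fb4 → Abb4
Eb5 → Gb5
E5 → G5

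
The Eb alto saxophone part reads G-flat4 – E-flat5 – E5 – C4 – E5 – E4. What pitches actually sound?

The Eb alto saxophone sounds a major sixth below written, so transpose each written note down a major sixth.
Gb4 gives Bbb3
Eb5 gives Gb4
E5 gives G4
C4 gives Eb3
E5 gives G4
E4 gives G3

Bbb3 Gb4 G4 Eb3 G4 G3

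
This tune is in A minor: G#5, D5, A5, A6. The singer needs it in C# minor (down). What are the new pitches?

A minor to C# minor down is a minor sixth, so every note moves down by that interval.
G#5 becomes B#4
D5 becomes F#4
A5 becomes C#5
A6 becomes C#6

B#4 F#4 C#5 C#6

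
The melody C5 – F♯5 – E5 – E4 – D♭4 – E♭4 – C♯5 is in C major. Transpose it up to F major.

C major to F major up is a perfect fourth, so every note moves up by that interval.
C5 -> F5
F#5 -> B5
E5 -> A5
E4 -> A4
Db4 -> Gb4
Eb4 -> Ab4
C#5 -> F#5

F5 B5 A5 A4 Gb4 Ab4 F#5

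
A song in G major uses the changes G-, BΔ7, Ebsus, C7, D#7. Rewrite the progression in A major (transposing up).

G major up to A major is a major second; each chord root moves by that interval while the quality stays the same.
G-: root G up a major second → A, giving A-.
BΔ7: root B up a major second → C#, giving C#Δ7.
Ebsus: root Eb up a major second → F, giving Fsus.
C7: root C up a major second → D, giving D7.
D#7: root D# up a major second → E#, giving E#7.

A- C#Δ7 Fsus D7 E#7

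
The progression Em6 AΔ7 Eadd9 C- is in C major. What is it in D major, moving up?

F#m6 BΔ7 F#add9 D-

C major up to D major is a major second; each chord root moves by that interval while the quality stays the same.
Em6: root E up a major second → F#, giving F#m6.
AΔ7: root A up a major second → B, giving BΔ7.
Eadd9: root E up a major second → F#, giving F#add9.
C-: root C up a major second → D, giving D-.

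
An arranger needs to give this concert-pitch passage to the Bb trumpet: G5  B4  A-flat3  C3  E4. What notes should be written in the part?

A5 C#5 Bb3 D3 F#4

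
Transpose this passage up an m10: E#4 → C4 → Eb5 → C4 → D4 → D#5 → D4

G#5 Eb5 Gb6 Eb5 F5 F#6 F5

E#4: a tenth up reaches G, and 15 semitones makes it G#5.
C4 up a minor tenth is Eb5.
A minor tenth up from Eb5 gives Gb6.
A minor tenth up from C4 gives Eb5.
A minor tenth up from D4 gives F5.
D#5: a tenth up reaches F, and 15 semitones makes it F#6.
D4: a tenth up reaches F, and 15 semitones makes it F5.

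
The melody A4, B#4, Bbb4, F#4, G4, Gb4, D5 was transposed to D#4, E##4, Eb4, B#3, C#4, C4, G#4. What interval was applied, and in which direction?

down a diminished fifth

From A4 to D#4 is 5 letter names — a fifth of some quality.
D#4 to A4 is 6 semitones, which makes it a diminished fifth; the second version is lower, so the direction is down.
Checking another pair — D5 → G#4 — gives the same interval.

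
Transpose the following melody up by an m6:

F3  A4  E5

Db4 F5 C6

F3 up a minor sixth is Db4.
A4: a sixth up reaches F, and 8 semitones makes it F5.
E5: a sixth up reaches C, and 8 semitones makes it C6.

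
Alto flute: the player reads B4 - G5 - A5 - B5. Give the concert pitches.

F#4 D5 E5 F#5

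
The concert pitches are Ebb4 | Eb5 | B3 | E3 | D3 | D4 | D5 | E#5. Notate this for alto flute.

The alto flute sounds a perfect fourth below written, so the written part must be a perfect fourth above concert — transpose each note up.
Ebb4 gives Abb4
Eb5 gives Ab5
B3 gives E4
E3 gives A3
D3 gives G3
D4 gives G4
D5 gives G5
E#5 gives A#5

Abb4 Ab5 E4 A3 G3 G4 G5 A#5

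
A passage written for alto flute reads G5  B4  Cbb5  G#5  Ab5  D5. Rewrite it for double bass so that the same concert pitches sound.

D6 F#5 Gbb5 D#6 Eb6 A5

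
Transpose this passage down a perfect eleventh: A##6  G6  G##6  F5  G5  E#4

E##5 D5 D##5 C4 D4 B#2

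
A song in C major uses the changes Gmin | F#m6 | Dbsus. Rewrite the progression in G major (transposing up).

C major up to G major is a perfect fifth; each chord root moves by that interval while the quality stays the same.
Gmin: root G up a perfect fifth → D, giving Dmin.
F#m6: root F# up a perfect fifth → C#, giving C#m6.
Dbsus: root Db up a perfect fifth → Ab, giving Absus.

Dmin C#m6 Absus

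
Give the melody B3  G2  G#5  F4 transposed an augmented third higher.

B3 -> D##4
G2 -> B#2
G#5 -> B##5
F4 -> A#4

D##4 B#2 B##5 A#4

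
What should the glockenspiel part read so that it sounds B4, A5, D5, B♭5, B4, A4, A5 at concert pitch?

Written C4 sounds as C6 on the glockenspiel, so concert pitches are written a perfect fifteenth down.
B4 becomes B2
A5 becomes A3
D5 becomes D3
Bb5 becomes Bb3
B4 becomes B2
A4 becomes A2
A5 becomes A3

B2 A3 D3 Bb3 B2 A2 A3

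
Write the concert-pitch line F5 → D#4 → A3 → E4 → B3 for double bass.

Written C4 sounds as C3 on the double bass, so concert pitches are written a perfect octave up.
F5 -> F6
D#4 -> D#5
A3 -> A4
E4 -> E5
B3 -> B4

F6 D#5 A4 E5 B4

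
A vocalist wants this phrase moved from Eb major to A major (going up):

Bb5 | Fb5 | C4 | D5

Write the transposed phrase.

E6 Bb5 F#4 G#5

From Eb up to A is an augmented fourth; apply that to each pitch.
Bb5 becomes E6
Fb5 becomes Bb5
C4 becomes F#4
D5 becomes G#5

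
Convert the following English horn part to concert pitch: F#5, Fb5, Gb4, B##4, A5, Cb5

B4 Bbb4 Cb4 E##4 D5 Fb4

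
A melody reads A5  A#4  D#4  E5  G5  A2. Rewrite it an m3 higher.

C6 C#5 F#4 G5 Bb5 C3

A5 to C6
A#4 to C#5
D#4 to F#4
E5 to G5
G5 to Bb5
A2 to C3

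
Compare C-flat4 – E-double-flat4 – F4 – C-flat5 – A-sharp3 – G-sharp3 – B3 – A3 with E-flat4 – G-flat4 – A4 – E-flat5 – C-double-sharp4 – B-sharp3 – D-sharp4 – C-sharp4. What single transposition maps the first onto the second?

up a major third

Take the first pair: Cb4 → Eb4. C to E spans 3 letter names, so the interval is some kind of third.
Cb4 to Eb4 is 4 semitones, which makes it a major third; the second version is higher, so the direction is up.
Checking another pair — A3 → C#4 — gives the same interval.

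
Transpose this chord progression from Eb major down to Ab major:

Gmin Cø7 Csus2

Cmin Fø7 Fsus2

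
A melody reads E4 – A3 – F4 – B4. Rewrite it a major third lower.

A major third down from E4 gives C4.
A3 down a major third is F3.
F4 down a major third is Db4.
A major third down from B4 gives G4.

C4 F3 Db4 G4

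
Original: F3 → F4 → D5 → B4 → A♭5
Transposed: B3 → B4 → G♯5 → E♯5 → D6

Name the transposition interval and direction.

From F3 to B3 is 4 letter names — a fourth of some quality.
F3 to B3 is 6 semitones, which makes it an augmented fourth; the second version is higher, so the direction is up.
Checking another pair — Ab5 → D6 — gives the same interval.

up an augmented fourth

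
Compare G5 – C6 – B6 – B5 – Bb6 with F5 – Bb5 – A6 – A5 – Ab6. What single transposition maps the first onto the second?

down a major second

From G5 to F5 is 2 letter names — a second of some quality.
F5 to G5 is 2 semitones, which makes it a major second; the second version is lower, so the direction is down.
Checking another pair — Bb6 → Ab6 — gives the same interval.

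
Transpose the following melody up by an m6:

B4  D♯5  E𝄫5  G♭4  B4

B4 up a minor sixth is G5.
A minor sixth up from D#5 gives B5.
Ebb5: a sixth up reaches C, and 8 semitones makes it Cbb6.
A minor sixth up from Gb4 gives Ebb5.
A minor sixth up from B4 gives G5.

G5 B5 Cbb6 Ebb5 G5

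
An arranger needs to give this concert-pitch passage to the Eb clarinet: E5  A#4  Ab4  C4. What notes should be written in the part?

C#5 F##4 F4 A3

Written C4 sounds as Eb4 on the Eb clarinet, so concert pitches are written a minor third down.
E5 → C#5
A#4 → F##4
Ab4 → F4
C4 → A3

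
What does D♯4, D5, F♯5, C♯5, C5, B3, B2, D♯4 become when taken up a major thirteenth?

B#5 B6 D#7 A#6 A6 G#5 G#4 B#5

D#4 to B#5
D5 to B6
F#5 to D#7
C#5 to A#6
C5 to A6
B3 to G#5
B2 to G#4
D#4 to B#5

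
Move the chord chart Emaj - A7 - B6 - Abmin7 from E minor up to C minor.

Cmaj F7 G6 Fbmin7

E minor up to C minor is a minor sixth; each chord root moves by that interval while the quality stays the same.
Emaj: root E up a minor sixth → C, giving Cmaj.
A7: root A up a minor sixth → F, giving F7.
B6: root B up a minor sixth → G, giving G6.
Abmin7: root Ab up a minor sixth → Fb, giving Fbmin7.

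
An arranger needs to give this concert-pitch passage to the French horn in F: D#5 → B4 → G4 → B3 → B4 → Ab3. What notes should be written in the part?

A#5 F#5 D5 F#4 F#5 Eb4

The French horn in F sounds a perfect fifth below written, so the written part must be a perfect fifth above concert — transpose each note up.
D#5 gives A#5
B4 gives F#5
G4 gives D5
B3 gives F#4
B4 gives F#5
Ab3 gives Eb4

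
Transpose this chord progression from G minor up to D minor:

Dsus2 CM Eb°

Asus2 GM Bb°

G minor up to D minor is a perfect fifth; each chord root moves by that interval while the quality stays the same.
Dsus2: root D up a perfect fifth → A, giving Asus2.
CM: root C up a perfect fifth → G, giving GM.
Eb°: root Eb up a perfect fifth → Bb, giving Bb°.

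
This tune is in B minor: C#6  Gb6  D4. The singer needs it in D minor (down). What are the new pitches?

E5 Bbb5 F3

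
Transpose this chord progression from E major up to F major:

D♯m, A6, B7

Em Bb6 C7

E major up to F major is a minor second; each chord root moves by that interval while the quality stays the same.
D♯m: root D♯ up a minor second → E, giving Em.
A6: root A up a minor second → Bb, giving Bb6.
B7: root B up a minor second → C, giving C7.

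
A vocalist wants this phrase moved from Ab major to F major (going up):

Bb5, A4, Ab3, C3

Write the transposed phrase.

G6 F#5 F4 A3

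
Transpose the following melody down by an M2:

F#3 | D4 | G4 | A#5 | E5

E3 C4 F4 G#5 D5

F#3 to E3
D4 to C4
G4 to F4
A#5 to G#5
E5 to D5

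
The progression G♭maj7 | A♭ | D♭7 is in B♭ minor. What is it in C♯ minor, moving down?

Amaj7 B E7

B♭ minor down to C♯ minor is a diminished seventh; each chord root moves by that interval while the quality stays the same.
G♭maj7: root G♭ down a diminished seventh → A, giving Amaj7.
A♭: root A♭ down a diminished seventh → B, giving B.
D♭7: root D♭ down a diminished seventh → E, giving E7.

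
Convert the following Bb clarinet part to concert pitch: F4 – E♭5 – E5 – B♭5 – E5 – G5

Eb4 Db5 D5 Ab5 D5 F5

The Bb clarinet sounds a major second below written, so transpose each written note down a major second.
F4 → Eb4
Eb5 → Db5
E5 → D5
Bb5 → Ab5
E5 → D5
G5 → F5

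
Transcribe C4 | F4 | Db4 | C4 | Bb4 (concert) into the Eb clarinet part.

A3 D4 Bb3 A3 G4

Written C4 sounds as Eb4 on the Eb clarinet, so concert pitches are written a minor third down.
C4 -> A3
F4 -> D4
Db4 -> Bb3
C4 -> A3
Bb4 -> G4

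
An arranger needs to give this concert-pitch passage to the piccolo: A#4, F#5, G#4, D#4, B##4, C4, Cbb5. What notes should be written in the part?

A#3 F#4 G#3 D#3 B##3 C3 Cbb4

The piccolo sounds a perfect octave above written, so the written part must be a perfect octave below concert — transpose each note down.
A#4 → A#3
F#5 → F#4
G#4 → G#3
D#4 → D#3
B##4 → B##3
C4 → C3
Cbb5 → Cbb4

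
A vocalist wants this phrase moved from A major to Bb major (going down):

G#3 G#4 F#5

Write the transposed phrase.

A2 A3 G4

A major to Bb major down is a major seventh, so every note moves down by that interval.
G#3 gives A2
G#4 gives A3
F#5 gives G4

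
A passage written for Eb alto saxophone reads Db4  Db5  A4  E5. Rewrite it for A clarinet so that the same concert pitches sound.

Abb3 Abb4 Eb4 Bb4

First find concert pitch: the Eb alto saxophone sounds a major sixth below written, so Db4 Db5 A4 E5 sounds Fb3 Fb4 C4 G4.
Then write for A clarinet: it sounds a minor third below written, so the part must be a minor third above concert.
Fb3 → Abb3
Fb4 → Abb4
C4 → Eb4
G4 → Bb4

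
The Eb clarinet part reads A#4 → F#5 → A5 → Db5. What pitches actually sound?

The Eb clarinet sounds a minor third above written, so transpose each written note up a minor third.
A#4 becomes C#5
F#5 becomes A5
A5 becomes C6
Db5 becomes Fb5

C#5 A5 C6 Fb5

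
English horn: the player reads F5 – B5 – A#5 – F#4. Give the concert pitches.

Bb4 E5 D#5 B3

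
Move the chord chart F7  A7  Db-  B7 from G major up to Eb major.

Db7 F7 Bbb- G7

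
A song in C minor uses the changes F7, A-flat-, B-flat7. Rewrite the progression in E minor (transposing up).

A7 C- D7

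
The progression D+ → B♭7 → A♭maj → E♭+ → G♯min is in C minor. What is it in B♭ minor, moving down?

C minor down to B♭ minor is a major second; each chord root moves by that interval while the quality stays the same.
D+: root D down a major second → C, giving C+.
B♭7: root B♭ down a major second → Ab, giving Ab7.
A♭maj: root A♭ down a major second → Gb, giving Gbmaj.
E♭+: root E♭ down a major second → Db, giving Db+.
G♯min: root G♯ down a major second → F#, giving F#min.

C+ Ab7 Gbmaj Db+ F#min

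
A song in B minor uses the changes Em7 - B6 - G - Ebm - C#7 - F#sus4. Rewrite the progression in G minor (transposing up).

B minor up to G minor is a minor sixth; each chord root moves by that interval while the quality stays the same.
Em7: root E up a minor sixth → C, giving Cm7.
B6: root B up a minor sixth → G, giving G6.
G: root G up a minor sixth → Eb, giving Eb.
Ebm: root Eb up a minor sixth → Cb, giving Cbm.
C#7: root C# up a minor sixth → A, giving A7.
F#sus4: root F# up a minor sixth → D, giving Dsus4.

Cm7 G6 Eb Cbm A7 Dsus4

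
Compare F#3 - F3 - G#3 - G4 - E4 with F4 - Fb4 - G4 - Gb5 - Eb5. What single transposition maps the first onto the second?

up a diminished octave

Take the first pair: F#3 → F4. F to F spans 8 letter names, so the interval is some kind of octave.
F#3 to F4 is 11 semitones, which makes it a diminished octave; the second version is higher, so the direction is up.
Checking another pair — E4 → Eb5 — gives the same interval.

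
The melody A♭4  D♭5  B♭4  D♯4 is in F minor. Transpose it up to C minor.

Eb5 Ab5 F5 A#4

F minor to C minor up is a perfect fifth, so every note moves up by that interval.
Ab4 -> Eb5
Db5 -> Ab5
Bb4 -> F5
D#4 -> A#4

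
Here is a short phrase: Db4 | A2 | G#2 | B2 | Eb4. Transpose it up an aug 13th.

B5 F##4 E##4 G##4 C#6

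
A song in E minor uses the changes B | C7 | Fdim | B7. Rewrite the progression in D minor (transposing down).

A Bb7 Ebdim A7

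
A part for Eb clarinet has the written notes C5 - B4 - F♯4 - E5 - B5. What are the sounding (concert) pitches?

Written C4 on the Eb clarinet sounds as Eb4, a minor third higher; apply that shift to every note.
C5 gives Eb5
B4 gives D5
F#4 gives A4
E5 gives G5
B5 gives D6

Eb5 D5 A4 G5 D6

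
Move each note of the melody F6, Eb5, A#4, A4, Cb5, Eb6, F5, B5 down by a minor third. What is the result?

D6 C5 F##4 F#4 Ab4 C6 D5 G#5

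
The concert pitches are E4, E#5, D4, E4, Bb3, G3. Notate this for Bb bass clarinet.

Written C4 sounds as Bb2 on the Bb bass clarinet, so concert pitches are written a major ninth up.
E4 to F#5
E#5 to F##6
D4 to E5
E4 to F#5
Bb3 to C5
G3 to A4

F#5 F##6 E5 F#5 C5 A4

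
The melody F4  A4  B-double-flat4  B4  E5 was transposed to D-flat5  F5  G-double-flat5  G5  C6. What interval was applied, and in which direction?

up a minor sixth

Take the first pair: F4 → Db5. F to D spans 6 letter names, so the interval is some kind of sixth.
F4 to Db5 is 8 semitones, which makes it a minor sixth; the second version is higher, so the direction is up.
Checking another pair — E5 → C6 — gives the same interval.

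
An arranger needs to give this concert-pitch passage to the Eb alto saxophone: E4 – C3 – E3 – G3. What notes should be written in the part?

C#5 A3 C#4 E4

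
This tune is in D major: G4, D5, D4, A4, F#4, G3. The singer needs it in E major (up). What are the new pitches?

D major to E major up is a major second, so every note moves up by that interval.
G4 becomes A4
D5 becomes E5
D4 becomes E4
A4 becomes B4
F#4 becomes G#4
G3 becomes A3

A4 E5 E4 B4 G#4 A3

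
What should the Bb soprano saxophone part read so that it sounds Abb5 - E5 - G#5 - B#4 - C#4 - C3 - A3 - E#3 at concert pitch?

Bbb5 F#5 A#5 C##5 D#4 D3 B3 F##3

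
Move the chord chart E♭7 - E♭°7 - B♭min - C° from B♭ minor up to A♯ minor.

B♭ minor up to A♯ minor is an augmented seventh; each chord root moves by that interval while the quality stays the same.
E♭7: root E♭ up an augmented seventh → D#, giving D#7.
E♭°7: root E♭ up an augmented seventh → D#, giving D#°7.
B♭min: root B♭ up an augmented seventh → A#, giving A#min.
C°: root C up an augmented seventh → B#, giving B#°.

D#7 D#°7 A#min B#°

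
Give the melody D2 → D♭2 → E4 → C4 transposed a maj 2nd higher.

E2 Eb2 F#4 D4

D2 -> E2
Db2 -> Eb2
E4 -> F#4
C4 -> D4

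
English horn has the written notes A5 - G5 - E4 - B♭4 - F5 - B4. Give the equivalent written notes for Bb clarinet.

E5 D5 B3 F4 C5 F#4

First find concert pitch: the English horn sounds a perfect fifth below written, so A5 G5 E4 B♭4 F5 B4 sounds D5 C5 A3 Eb4 Bb4 E4.
Then write for Bb clarinet: it sounds a major second below written, so the part must be a major second above concert.
D5 → E5
C5 → D5
A3 → B3
Eb4 → F4
Bb4 → C5
E4 → F#4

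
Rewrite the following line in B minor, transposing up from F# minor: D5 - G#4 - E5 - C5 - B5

G5 C#5 A5 F5 E6

F# minor to B minor up is a perfect fourth, so every note moves up by that interval.
D5 becomes G5
G#4 becomes C#5
E5 becomes A5
C5 becomes F5
B5 becomes E6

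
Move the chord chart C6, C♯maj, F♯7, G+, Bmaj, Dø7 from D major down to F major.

Eb6 Emaj A7 Bb+ Dmaj Fø7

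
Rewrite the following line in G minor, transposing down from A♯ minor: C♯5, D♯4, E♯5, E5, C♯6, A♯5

From A♯ down to G is an augmented second; apply that to each pitch.
C#5 → Bb4
D#4 → C4
E#5 → D5
E5 → Db5
C#6 → Bb5
A#5 → G5

Bb4 C4 D5 Db5 Bb5 G5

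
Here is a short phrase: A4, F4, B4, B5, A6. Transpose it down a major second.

A4 to G4
F4 to Eb4
B4 to A4
B5 to A5
A6 to G6

G4 Eb4 A4 A5 G6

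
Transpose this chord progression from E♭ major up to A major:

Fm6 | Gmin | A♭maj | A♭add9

Bm6 C#min Dmaj Dadd9

E♭ major up to A major is an augmented fourth; each chord root moves by that interval while the quality stays the same.
Fm6: root F up an augmented fourth → B, giving Bm6.
Gmin: root G up an augmented fourth → C#, giving C#min.
A♭maj: root A♭ up an augmented fourth → D, giving Dmaj.
A♭add9: root A♭ up an augmented fourth → D, giving Dadd9.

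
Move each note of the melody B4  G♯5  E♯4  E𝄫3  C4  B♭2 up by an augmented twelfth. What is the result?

B4: a twelfth up reaches F, and 20 semitones makes it F##6.
G#5: a twelfth up reaches D, and 20 semitones makes it D##7.
E#4: a twelfth up reaches B, and 20 semitones makes it B##5.
An augmented twelfth up from Ebb3 gives Bb4.
An augmented twelfth up from C4 gives G#5.
Bb2: a twelfth up reaches F, and 20 semitones makes it F#4.

F##6 D##7 B##5 Bb4 G#5 F#4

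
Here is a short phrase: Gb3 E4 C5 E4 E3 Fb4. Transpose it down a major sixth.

Gb3: a sixth down reaches B, and 9 semitones makes it Bbb2.
E4: a sixth down reaches G, and 9 semitones makes it G3.
A major sixth down from C5 gives Eb4.
E4: a sixth down reaches G, and 9 semitones makes it G3.
E3 down a major sixth is G2.
Fb4: a sixth down reaches A, and 9 semitones makes it Abb3.

Bbb2 G3 Eb4 G3 G2 Abb3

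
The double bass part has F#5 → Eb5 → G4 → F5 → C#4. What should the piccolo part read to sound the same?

First find concert pitch: the double bass sounds a perfect octave below written, so F#5 Eb5 G4 F5 C#4 sounds F#4 Eb4 G3 F4 C#3.
Then write for piccolo: it sounds a perfect octave above written, so the part must be a perfect octave below concert.
F#4 → F#3
Eb4 → Eb3
G3 → G2
F4 → F3
C#3 → C#2

F#3 Eb3 G2 F3 C#2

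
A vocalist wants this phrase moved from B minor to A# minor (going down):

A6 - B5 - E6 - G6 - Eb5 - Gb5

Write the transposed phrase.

G#6 A#5 D#6 F#6 D5 F5

B minor to A# minor down is a minor second, so every note moves down by that interval.
A6 becomes G#6
B5 becomes A#5
E6 becomes D#6
G6 becomes F#6
Eb5 becomes D5
Gb5 becomes F5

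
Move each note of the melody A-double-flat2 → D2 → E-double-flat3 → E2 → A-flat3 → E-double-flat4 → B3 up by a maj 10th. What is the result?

Cb4 F#3 Gb4 G#3 C5 Gb5 D#5

Abb2 up a major tenth is Cb4.
D2: a tenth up reaches F, and 16 semitones makes it F#3.
A major tenth up from Ebb3 gives Gb4.
A major tenth up from E2 gives G#3.
Ab3 up a major tenth is C5.
A major tenth up from Ebb4 gives Gb5.
B3: a tenth up reaches D, and 16 semitones makes it D#5.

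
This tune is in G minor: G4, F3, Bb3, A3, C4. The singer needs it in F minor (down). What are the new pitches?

G minor to F minor down is a major second, so every note moves down by that interval.
G4 to F4
F3 to Eb3
Bb3 to Ab3
A3 to G3
C4 to Bb3

F4 Eb3 Ab3 G3 Bb3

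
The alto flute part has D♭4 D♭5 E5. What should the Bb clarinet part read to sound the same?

First find concert pitch: the alto flute sounds a perfect fourth below written, so D♭4 D♭5 E5 sounds Ab3 Ab4 B4.
Then write for Bb clarinet: it sounds a major second below written, so the part must be a major second above concert.
Ab3 → Bb3
Ab4 → Bb4
B4 → C#5

Bb3 Bb4 C#5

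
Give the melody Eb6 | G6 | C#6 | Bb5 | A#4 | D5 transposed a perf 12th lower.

Eb6 -> Ab4
G6 -> C5
C#6 -> F#4
Bb5 -> Eb4
A#4 -> D#3
D5 -> G3

Ab4 C5 F#4 Eb4 D#3 G3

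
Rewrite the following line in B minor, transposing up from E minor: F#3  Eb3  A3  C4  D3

E minor to B minor up is a perfect fifth, so every note moves up by that interval.
F#3 gives C#4
Eb3 gives Bb3
A3 gives E4
C4 gives G4
D3 gives A3

C#4 Bb3 E4 G4 A3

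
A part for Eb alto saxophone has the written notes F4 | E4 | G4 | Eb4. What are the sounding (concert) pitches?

Ab3 G3 Bb3 Gb3

Written C4 on the Eb alto saxophone sounds as Eb3, a major sixth lower; apply that shift to every note.
F4 gives Ab3
E4 gives G3
G4 gives Bb3
Eb4 gives Gb3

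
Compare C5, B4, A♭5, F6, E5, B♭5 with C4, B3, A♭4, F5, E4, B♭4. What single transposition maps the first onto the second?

down a perfect octave

From C5 to C4 is 8 letter names — an octave of some quality.
C4 to C5 is 12 semitones, which makes it a perfect octave; the second version is lower, so the direction is down.
Checking another pair — Bb5 → Bb4 — gives the same interval.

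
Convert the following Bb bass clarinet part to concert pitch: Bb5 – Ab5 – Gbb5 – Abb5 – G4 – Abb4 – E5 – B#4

Ab4 Gb4 Fbb4 Gbb4 F3 Gbb3 D4 A#3

Written C4 on the Bb bass clarinet sounds as Bb2, a major ninth lower; apply that shift to every note.
Bb5 -> Ab4
Ab5 -> Gb4
Gbb5 -> Fbb4
Abb5 -> Gbb4
G4 -> F3
Abb4 -> Gbb3
E5 -> D4
B#4 -> A#3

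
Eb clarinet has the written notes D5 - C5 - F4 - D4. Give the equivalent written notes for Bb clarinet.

First find concert pitch: the Eb clarinet sounds a minor third above written, so D5 C5 F4 D4 sounds F5 Eb5 Ab4 F4.
Then write for Bb clarinet: it sounds a major second below written, so the part must be a major second above concert.
F5 → G5
Eb5 → F5
Ab4 → Bb4
F4 → G4

G5 F5 Bb4 G4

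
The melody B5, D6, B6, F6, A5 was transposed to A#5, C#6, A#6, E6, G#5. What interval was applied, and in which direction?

From B5 to A#5 is 2 letter names — a second of some quality.
A#5 to B5 is 1 semitone, which makes it a minor second; the second version is lower, so the direction is down.
Checking another pair — A5 → G#5 — gives the same interval.

down a minor second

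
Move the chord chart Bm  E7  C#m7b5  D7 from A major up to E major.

F#m B7 G#m7b5 A7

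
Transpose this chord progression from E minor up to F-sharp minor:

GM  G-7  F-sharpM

E minor up to F-sharp minor is a major second; each chord root moves by that interval while the quality stays the same.
GM: root G up a major second → A, giving AM.
G-7: root G up a major second → A, giving A-7.
F-sharpM: root F-sharp up a major second → G#, giving G#M.

AM A-7 G#M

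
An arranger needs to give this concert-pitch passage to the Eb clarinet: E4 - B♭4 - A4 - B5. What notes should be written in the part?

Written C4 sounds as Eb4 on the Eb clarinet, so concert pitches are written a minor third down.
E4 to C#4
Bb4 to G4
A4 to F#4
B5 to G#5

C#4 G4 F#4 G#5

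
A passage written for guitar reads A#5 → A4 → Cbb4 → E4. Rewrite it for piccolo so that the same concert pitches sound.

A#3 A2 Cbb2 E2

First find concert pitch: the guitar sounds a perfect octave below written, so A#5 A4 Cbb4 E4 sounds A#4 A3 Cbb3 E3.
Then write for piccolo: it sounds a perfect octave above written, so the part must be a perfect octave below concert.
A#4 → A#3
A3 → A2
Cbb3 → Cbb2
E3 → E2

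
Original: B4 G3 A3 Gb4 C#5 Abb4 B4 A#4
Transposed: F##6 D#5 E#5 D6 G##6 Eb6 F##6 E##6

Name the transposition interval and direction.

up an augmented twelfth

From B4 to F##6 is 12 letter names — a twelfth of some quality.
B4 to F##6 is 20 semitones, which makes it an augmented twelfth; the second version is higher, so the direction is up.
Checking another pair — A#4 → E##6 — gives the same interval.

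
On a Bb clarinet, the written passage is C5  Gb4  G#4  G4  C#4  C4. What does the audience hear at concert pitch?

Bb4 Fb4 F#4 F4 B3 Bb3

Written C4 on the Bb clarinet sounds as Bb3, a major second lower; apply that shift to every note.
C5 becomes Bb4
Gb4 becomes Fb4
G#4 becomes F#4
G4 becomes F4
C#4 becomes B3
C4 becomes Bb3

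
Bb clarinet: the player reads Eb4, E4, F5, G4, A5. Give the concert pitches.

The Bb clarinet sounds a major second below written, so transpose each written note down a major second.
Eb4 to Db4
E4 to D4
F5 to Eb5
G4 to F4
A5 to G5

Db4 D4 Eb5 F4 G5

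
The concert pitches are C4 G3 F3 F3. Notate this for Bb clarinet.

D4 A3 G3 G3

Written C4 sounds as Bb3 on the Bb clarinet, so concert pitches are written a major second up.
C4 gives D4
G3 gives A3
F3 gives G3
F3 gives G3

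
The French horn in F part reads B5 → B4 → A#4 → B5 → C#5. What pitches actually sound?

E5 E4 D#4 E5 F#4

The French horn in F sounds a perfect fifth below written, so transpose each written note down a perfect fifth.
B5 -> E5
B4 -> E4
A#4 -> D#4
B5 -> E5
C#5 -> F#4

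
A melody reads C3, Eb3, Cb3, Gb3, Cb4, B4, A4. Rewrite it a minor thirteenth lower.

C3: a thirteenth down reaches E, and 20 semitones makes it E1.
Eb3 down a minor thirteenth is G1.
A minor thirteenth down from Cb3 gives Eb1.
Gb3 down a minor thirteenth is Bb1.
Cb4: a thirteenth down reaches E, and 20 semitones makes it Eb2.
A minor thirteenth down from B4 gives D#3.
A4 down a minor thirteenth is C#3.

E1 G1 Eb1 Bb1 Eb2 D#3 C#3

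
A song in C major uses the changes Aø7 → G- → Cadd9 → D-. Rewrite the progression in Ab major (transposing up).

Fø7 Eb- Abadd9 Bb-

C major up to Ab major is a minor sixth; each chord root moves by that interval while the quality stays the same.
Aø7: root A up a minor sixth → F, giving Fø7.
G-: root G up a minor sixth → Eb, giving Eb-.
Cadd9: root C up a minor sixth → Ab, giving Abadd9.
D-: root D up a minor sixth → Bb, giving Bb-.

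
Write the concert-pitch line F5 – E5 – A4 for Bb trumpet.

G5 F#5 B4

The Bb trumpet sounds a major second below written, so the written part must be a major second above concert — transpose each note up.
F5 -> G5
E5 -> F#5
A4 -> B4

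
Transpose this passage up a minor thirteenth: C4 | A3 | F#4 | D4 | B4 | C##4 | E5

C4 up a minor thirteenth is Ab5.
A3 up a minor thirteenth is F5.
F#4: a thirteenth up reaches D, and 20 semitones makes it D6.
D4 up a minor thirteenth is Bb5.
A minor thirteenth up from B4 gives G6.
C##4 up a minor thirteenth is A#5.
A minor thirteenth up from E5 gives C7.

Ab5 F5 D6 Bb5 G6 A#5 C7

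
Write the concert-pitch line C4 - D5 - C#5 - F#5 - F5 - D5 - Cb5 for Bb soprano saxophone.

D4 E5 D#5 G#5 G5 E5 Db5

Written C4 sounds as Bb3 on the Bb soprano saxophone, so concert pitches are written a major second up.
C4 gives D4
D5 gives E5
C#5 gives D#5
F#5 gives G#5
F5 gives G5
D5 gives E5
Cb5 gives Db5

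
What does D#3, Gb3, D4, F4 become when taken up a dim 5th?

A3 Dbb4 Ab4 Cb5

A diminished fifth up from D#3 gives A3.
Gb3 up a diminished fifth is Dbb4.
A diminished fifth up from D4 gives Ab4.
F4 up a diminished fifth is Cb5.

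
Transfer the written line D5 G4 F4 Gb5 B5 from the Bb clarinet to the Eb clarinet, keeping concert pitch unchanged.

A4 D4 C4 Db5 F#5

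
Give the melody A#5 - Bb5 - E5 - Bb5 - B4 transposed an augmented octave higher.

A##6 B6 E#6 B6 B#5

An augmented octave up from A#5 gives A##6.
An augmented octave up from Bb5 gives B6.
E5 up an augmented octave is E#6.
Bb5: an octave up reaches B, and 13 semitones makes it B6.
An augmented octave up from B4 gives B#5.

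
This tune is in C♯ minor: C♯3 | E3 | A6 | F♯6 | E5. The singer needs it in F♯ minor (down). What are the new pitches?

F#2 A2 D6 B5 A4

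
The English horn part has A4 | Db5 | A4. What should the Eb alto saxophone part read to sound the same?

B4 Eb5 B4

First find concert pitch: the English horn sounds a perfect fifth below written, so A4 Db5 A4 sounds D4 Gb4 D4.
Then write for Eb alto saxophone: it sounds a major sixth below written, so the part must be a major sixth above concert.
D4 → B4
Gb4 → Eb5
D4 → B4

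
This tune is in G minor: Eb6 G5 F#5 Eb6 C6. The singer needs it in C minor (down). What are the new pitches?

From G down to C is a perfect fifth; apply that to each pitch.
Eb6 to Ab5
G5 to C5
F#5 to B4
Eb6 to Ab5
C6 to F5

Ab5 C5 B4 Ab5 F5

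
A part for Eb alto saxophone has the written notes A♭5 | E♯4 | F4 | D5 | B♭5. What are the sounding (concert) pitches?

The Eb alto saxophone sounds a major sixth below written, so transpose each written note down a major sixth.
Ab5 gives Cb5
E#4 gives G#3
F4 gives Ab3
D5 gives F4
Bb5 gives Db5

Cb5 G#3 Ab3 F4 Db5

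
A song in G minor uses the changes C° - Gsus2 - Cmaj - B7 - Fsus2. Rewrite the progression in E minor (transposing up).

A° Esus2 Amaj G#7 Dsus2

G minor up to E minor is a major sixth; each chord root moves by that interval while the quality stays the same.
C°: root C up a major sixth → A, giving A°.
Gsus2: root G up a major sixth → E, giving Esus2.
Cmaj: root C up a major sixth → A, giving Amaj.
B7: root B up a major sixth → G#, giving G#7.
Fsus2: root F up a major sixth → D, giving Dsus2.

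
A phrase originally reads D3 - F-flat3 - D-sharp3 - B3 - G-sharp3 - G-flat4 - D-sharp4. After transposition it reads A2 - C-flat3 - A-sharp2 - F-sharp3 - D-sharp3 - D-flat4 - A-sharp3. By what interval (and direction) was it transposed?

From D3 to A2 is 4 letter names — a fourth of some quality.
A2 to D3 is 5 semitones, which makes it a perfect fourth; the second version is lower, so the direction is down.
Checking another pair — D#4 → A#3 — gives the same interval.

down a perfect fourth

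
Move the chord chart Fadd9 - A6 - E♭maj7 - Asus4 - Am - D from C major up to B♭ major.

Ebadd9 G6 Dbmaj7 Gsus4 Gm C

C major up to B♭ major is a minor seventh; each chord root moves by that interval while the quality stays the same.
Fadd9: root F up a minor seventh → Eb, giving Ebadd9.
A6: root A up a minor seventh → G, giving G6.
E♭maj7: root E♭ up a minor seventh → Db, giving Dbmaj7.
Asus4: root A up a minor seventh → G, giving Gsus4.
Am: root A up a minor seventh → G, giving Gm.
D: root D up a minor seventh → C, giving C.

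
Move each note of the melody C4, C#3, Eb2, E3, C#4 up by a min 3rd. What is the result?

Eb4 E3 Gb2 G3 E4

C4 → Eb4
C#3 → E3
Eb2 → Gb2
E3 → G3
C#4 → E4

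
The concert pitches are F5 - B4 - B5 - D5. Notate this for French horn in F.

C6 F#5 F#6 A5

The French horn in F sounds a perfect fifth below written, so the written part must be a perfect fifth above concert — transpose each note up.
F5 to C6
B4 to F#5
B5 to F#6
D5 to A5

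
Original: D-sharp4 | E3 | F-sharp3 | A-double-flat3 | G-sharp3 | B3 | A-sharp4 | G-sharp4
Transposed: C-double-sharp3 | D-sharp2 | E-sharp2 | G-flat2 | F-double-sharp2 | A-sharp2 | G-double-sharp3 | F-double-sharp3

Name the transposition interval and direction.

Take the first pair: D#4 → C##3. D to C spans 9 letter names, so the interval is some kind of ninth.
C##3 to D#4 is 13 semitones, which makes it a minor ninth; the second version is lower, so the direction is down.
Checking another pair — G#4 → F##3 — gives the same interval.

down a minor ninth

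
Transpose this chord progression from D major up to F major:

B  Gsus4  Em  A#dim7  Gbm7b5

D major up to F major is a minor third; each chord root moves by that interval while the quality stays the same.
B: root B up a minor third → D, giving D.
Gsus4: root G up a minor third → Bb, giving Bbsus4.
Em: root E up a minor third → G, giving Gm.
A#dim7: root A# up a minor third → C#, giving C#dim7.
Gbm7b5: root Gb up a minor third → Bbb, giving Bbbm7b5.

D Bbsus4 Gm C#dim7 Bbbm7b5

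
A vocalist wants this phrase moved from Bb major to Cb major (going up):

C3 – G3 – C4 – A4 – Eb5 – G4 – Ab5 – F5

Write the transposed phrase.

Db3 Ab3 Db4 Bb4 Fb5 Ab4 Bbb5 Gb5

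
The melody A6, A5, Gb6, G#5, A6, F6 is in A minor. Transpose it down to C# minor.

C#6 C#5 Bb5 B#4 C#6 A5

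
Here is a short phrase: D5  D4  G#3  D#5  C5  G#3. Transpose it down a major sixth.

F4 F3 B2 F#4 Eb4 B2

D5: a sixth down reaches F, and 9 semitones makes it F4.
A major sixth down from D4 gives F3.
G#3 down a major sixth is B2.
D#5 down a major sixth is F#4.
A major sixth down from C5 gives Eb4.
G#3 down a major sixth is B2.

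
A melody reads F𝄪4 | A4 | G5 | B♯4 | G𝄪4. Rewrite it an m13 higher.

D#6 F6 Eb7 G#6 E#6

F##4 to D#6
A4 to F6
G5 to Eb7
B#4 to G#6
G##4 to E#6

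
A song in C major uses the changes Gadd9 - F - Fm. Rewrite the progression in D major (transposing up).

C major up to D major is a major second; each chord root moves by that interval while the quality stays the same.
Gadd9: root G up a major second → A, giving Aadd9.
F: root F up a major second → G, giving G.
Fm: root F up a major second → G, giving Gm.

Aadd9 G Gm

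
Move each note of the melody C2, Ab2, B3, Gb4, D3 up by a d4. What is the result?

Fb2 Dbb3 Eb4 Cbb5 Gb3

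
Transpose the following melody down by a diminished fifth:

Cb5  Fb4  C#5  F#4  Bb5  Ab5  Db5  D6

F4 Bb3 F##4 B#3 E5 D5 G4 G#5

Cb5 down a diminished fifth is F4.
A diminished fifth down from Fb4 gives Bb3.
A diminished fifth down from C#5 gives F##4.
A diminished fifth down from F#4 gives B#3.
A diminished fifth down from Bb5 gives E5.
Ab5: a fifth down reaches D, and 6 semitones makes it D5.
Db5 down a diminished fifth is G4.
D6 down a diminished fifth is G#5.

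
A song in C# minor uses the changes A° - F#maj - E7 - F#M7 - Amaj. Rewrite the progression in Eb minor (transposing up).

Cb° Abmaj Gb7 AbM7 Cbmaj

C# minor up to Eb minor is a diminished third; each chord root moves by that interval while the quality stays the same.
A°: root A up a diminished third → Cb, giving Cb°.
F#maj: root F# up a diminished third → Ab, giving Abmaj.
E7: root E up a diminished third → Gb, giving Gb7.
F#M7: root F# up a diminished third → Ab, giving AbM7.
Amaj: root A up a diminished third → Cb, giving Cbmaj.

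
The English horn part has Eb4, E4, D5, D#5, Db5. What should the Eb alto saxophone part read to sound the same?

F4 F#4 E5 E#5 Eb5

First find concert pitch: the English horn sounds a perfect fifth below written, so Eb4 E4 D5 D#5 Db5 sounds Ab3 A3 G4 G#4 Gb4.
Then write for Eb alto saxophone: it sounds a major sixth below written, so the part must be a major sixth above concert.
Ab3 → F4
A3 → F#4
G4 → E5
G#4 → E#5
Gb4 → Eb5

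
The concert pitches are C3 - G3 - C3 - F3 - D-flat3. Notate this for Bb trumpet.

Written C4 sounds as Bb3 on the Bb trumpet, so concert pitches are written a major second up.
C3 -> D3
G3 -> A3
C3 -> D3
F3 -> G3
Db3 -> Eb3

D3 A3 D3 G3 Eb3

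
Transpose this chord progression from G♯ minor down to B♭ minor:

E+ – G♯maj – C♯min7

G♯ minor down to B♭ minor is an augmented sixth; each chord root moves by that interval while the quality stays the same.
E+: root E down an augmented sixth → Gb, giving Gb+.
G♯maj: root G♯ down an augmented sixth → Bb, giving Bbmaj.
C♯min7: root C♯ down an augmented sixth → Eb, giving Ebmin7.

Gb+ Bbmaj Ebmin7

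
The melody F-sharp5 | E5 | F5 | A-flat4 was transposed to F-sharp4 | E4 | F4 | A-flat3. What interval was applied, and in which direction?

down a perfect octave

From F#5 to F#4 is 8 letter names — an octave of some quality.
F#4 to F#5 is 12 semitones, which makes it a perfect octave; the second version is lower, so the direction is down.
Checking another pair — Ab4 → Ab3 — gives the same interval.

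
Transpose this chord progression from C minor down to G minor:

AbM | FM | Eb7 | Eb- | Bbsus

C minor down to G minor is a perfect fourth; each chord root moves by that interval while the quality stays the same.
AbM: root Ab down a perfect fourth → Eb, giving EbM.
FM: root F down a perfect fourth → C, giving CM.
Eb7: root Eb down a perfect fourth → Bb, giving Bb7.
Eb-: root Eb down a perfect fourth → Bb, giving Bb-.
Bbsus: root Bb down a perfect fourth → F, giving Fsus.

EbM CM Bb7 Bb- Fsus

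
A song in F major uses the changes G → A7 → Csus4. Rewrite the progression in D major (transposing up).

F major up to D major is a major sixth; each chord root moves by that interval while the quality stays the same.
G: root G up a major sixth → E, giving E.
A7: root A up a major sixth → F#, giving F#7.
Csus4: root C up a major sixth → A, giving Asus4.

E F#7 Asus4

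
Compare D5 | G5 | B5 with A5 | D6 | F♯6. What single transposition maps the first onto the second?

up a perfect fifth

Take the first pair: D5 → A5. D to A spans 5 letter names, so the interval is some kind of fifth.
D5 to A5 is 7 semitones, which makes it a perfect fifth; the second version is higher, so the direction is up.
Checking another pair — B5 → F#6 — gives the same interval.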